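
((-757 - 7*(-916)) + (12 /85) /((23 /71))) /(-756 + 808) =11056377 /101660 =108.76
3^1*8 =24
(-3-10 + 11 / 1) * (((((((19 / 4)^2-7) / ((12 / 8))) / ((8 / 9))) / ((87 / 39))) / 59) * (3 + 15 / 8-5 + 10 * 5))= -8.85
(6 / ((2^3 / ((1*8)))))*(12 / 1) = 72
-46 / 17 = -2.71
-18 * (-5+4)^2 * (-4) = 72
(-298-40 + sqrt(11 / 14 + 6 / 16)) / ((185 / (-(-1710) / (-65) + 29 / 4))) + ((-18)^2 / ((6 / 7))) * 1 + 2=153483 / 370-991 * sqrt(910) / 269360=414.71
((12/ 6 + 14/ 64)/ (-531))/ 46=-71/ 781632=-0.00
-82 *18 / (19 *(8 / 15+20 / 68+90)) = -376380 / 440059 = -0.86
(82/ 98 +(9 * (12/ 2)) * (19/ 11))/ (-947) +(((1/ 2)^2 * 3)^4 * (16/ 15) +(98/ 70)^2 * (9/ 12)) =348753059/ 204173200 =1.71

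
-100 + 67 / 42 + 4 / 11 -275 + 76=-137233 / 462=-297.04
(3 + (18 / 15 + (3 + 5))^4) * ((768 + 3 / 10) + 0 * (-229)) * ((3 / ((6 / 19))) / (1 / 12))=1961637904161 / 3125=627724129.33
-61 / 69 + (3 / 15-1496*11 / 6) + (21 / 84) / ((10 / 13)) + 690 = -5666351 / 2760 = -2053.03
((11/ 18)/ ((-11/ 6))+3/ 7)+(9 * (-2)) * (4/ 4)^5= -376/ 21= -17.90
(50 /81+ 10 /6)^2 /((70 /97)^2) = 12880921 /1285956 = 10.02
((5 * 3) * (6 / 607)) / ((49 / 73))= 6570 / 29743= 0.22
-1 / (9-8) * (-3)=3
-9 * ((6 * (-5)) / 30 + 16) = -135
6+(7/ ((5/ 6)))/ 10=171/ 25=6.84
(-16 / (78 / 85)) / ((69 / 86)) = -58480 / 2691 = -21.73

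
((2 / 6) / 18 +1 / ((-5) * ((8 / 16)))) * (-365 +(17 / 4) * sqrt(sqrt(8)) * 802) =-2047.56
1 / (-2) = -1 / 2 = -0.50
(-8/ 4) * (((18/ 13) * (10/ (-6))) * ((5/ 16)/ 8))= 75/ 416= 0.18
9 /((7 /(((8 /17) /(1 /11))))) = 792 /119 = 6.66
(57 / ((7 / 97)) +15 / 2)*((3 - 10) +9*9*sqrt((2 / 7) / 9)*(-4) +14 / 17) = -602802*sqrt(14) / 49 - 167445 / 34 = -50955.03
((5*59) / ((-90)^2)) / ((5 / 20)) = 59 / 405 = 0.15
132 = 132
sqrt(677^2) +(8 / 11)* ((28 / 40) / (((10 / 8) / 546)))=247327 / 275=899.37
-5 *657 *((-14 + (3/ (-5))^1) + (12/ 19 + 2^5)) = -1125441/ 19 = -59233.74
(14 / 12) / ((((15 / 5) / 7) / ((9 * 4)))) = 98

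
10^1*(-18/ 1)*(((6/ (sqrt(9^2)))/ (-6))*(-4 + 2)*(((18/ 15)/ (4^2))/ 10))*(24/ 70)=-18/ 175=-0.10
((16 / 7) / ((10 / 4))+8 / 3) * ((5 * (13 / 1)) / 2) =2444 / 21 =116.38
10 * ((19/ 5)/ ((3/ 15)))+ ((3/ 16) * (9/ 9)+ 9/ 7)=191.47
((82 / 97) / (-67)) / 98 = -41 / 318451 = -0.00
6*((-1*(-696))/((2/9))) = 18792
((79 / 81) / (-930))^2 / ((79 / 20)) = 79 / 283730445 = 0.00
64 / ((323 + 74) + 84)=0.13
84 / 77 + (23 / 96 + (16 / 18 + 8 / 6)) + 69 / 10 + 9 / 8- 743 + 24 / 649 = -683523451 / 934560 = -731.39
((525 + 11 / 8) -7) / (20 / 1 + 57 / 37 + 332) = 153735 / 104648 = 1.47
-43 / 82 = -0.52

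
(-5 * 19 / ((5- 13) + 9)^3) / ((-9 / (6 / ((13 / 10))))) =1900 / 39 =48.72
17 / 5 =3.40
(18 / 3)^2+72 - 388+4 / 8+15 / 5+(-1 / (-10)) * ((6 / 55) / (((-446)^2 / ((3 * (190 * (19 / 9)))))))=-756253587 / 2735095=-276.50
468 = 468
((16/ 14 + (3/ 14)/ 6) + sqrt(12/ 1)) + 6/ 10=249/ 140 + 2 * sqrt(3)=5.24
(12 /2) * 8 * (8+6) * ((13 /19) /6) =1456 /19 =76.63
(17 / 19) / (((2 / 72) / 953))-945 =565281 / 19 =29751.63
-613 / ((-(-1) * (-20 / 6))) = 1839 / 10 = 183.90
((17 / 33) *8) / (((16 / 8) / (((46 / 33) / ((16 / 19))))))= 7429 / 2178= 3.41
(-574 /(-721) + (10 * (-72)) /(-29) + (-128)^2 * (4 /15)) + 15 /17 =3348041809 /761685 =4395.57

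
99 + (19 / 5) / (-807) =399446 / 4035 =99.00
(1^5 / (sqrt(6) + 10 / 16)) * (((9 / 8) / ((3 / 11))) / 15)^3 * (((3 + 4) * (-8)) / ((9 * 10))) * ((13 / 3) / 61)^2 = 1574573 / 216405918000 - 1574573 * sqrt(6) / 135253698750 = -0.00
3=3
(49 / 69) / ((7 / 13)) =91 / 69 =1.32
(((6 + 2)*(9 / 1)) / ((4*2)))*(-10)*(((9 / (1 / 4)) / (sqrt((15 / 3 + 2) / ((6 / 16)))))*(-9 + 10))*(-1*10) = 8100*sqrt(42) / 7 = 7499.14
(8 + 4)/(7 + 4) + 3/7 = 117/77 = 1.52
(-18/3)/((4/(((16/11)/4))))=-6/11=-0.55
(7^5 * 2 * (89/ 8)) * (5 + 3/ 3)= 4487469/ 2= 2243734.50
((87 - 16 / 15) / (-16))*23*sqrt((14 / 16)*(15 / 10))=-141.52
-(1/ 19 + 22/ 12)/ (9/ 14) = -1505/ 513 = -2.93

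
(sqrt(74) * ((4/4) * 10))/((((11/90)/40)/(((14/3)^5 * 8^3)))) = 1101463552000 * sqrt(74)/297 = 31902854357.23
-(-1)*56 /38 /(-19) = -28 /361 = -0.08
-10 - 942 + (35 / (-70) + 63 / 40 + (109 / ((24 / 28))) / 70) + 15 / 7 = -795451 / 840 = -946.97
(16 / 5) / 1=16 / 5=3.20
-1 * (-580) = 580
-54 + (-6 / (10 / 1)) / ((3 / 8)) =-278 / 5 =-55.60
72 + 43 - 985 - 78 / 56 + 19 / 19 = -24371 / 28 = -870.39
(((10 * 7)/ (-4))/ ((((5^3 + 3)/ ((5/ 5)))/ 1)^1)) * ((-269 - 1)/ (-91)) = -675/ 1664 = -0.41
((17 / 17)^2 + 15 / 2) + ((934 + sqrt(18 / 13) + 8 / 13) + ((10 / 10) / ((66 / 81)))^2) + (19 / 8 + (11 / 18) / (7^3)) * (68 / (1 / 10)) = 3 * sqrt(26) / 13 + 49740096173 / 19423404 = 2562.01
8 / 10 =4 / 5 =0.80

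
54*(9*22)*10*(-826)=-88315920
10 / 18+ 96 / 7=899 / 63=14.27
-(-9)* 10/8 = 11.25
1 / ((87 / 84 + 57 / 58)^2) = 659344 / 2686321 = 0.25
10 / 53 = 0.19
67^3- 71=300692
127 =127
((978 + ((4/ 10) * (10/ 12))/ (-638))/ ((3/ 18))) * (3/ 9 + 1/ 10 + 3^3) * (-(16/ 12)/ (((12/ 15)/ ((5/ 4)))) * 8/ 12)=-7702831465/ 34452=-223581.55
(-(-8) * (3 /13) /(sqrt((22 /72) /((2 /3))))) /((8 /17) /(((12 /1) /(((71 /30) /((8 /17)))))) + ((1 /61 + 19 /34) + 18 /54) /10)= 3583872 * sqrt(66) /3075787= 9.47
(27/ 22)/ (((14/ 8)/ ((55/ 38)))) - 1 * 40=-5185/ 133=-38.98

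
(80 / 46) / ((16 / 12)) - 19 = -407 / 23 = -17.70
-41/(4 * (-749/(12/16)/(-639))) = -6.56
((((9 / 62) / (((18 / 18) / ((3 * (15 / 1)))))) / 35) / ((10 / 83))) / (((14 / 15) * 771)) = 6723 / 3123064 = 0.00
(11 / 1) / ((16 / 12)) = 33 / 4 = 8.25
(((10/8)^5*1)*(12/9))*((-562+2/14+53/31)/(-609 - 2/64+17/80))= 237406250/63414561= 3.74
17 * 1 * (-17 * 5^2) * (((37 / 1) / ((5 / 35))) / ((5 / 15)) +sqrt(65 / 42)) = -5613825- 7225 * sqrt(2730) / 42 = -5622813.14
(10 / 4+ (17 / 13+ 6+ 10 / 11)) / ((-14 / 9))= -27585 / 4004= -6.89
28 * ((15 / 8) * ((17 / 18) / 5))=119 / 12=9.92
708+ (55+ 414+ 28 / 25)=29453 / 25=1178.12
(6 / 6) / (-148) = -1 / 148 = -0.01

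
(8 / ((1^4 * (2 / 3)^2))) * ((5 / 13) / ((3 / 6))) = 180 / 13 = 13.85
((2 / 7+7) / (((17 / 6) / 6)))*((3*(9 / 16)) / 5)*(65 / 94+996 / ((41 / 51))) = 3482789481 / 539560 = 6454.87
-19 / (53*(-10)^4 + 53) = -19 / 530053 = -0.00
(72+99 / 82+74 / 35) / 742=216173 / 2129540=0.10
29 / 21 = 1.38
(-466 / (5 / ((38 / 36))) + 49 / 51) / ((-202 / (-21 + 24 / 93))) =-772886 / 77265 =-10.00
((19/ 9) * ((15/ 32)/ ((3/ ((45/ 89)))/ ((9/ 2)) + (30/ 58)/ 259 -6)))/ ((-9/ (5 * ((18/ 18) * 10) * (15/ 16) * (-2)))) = -70415625/ 31965824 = -2.20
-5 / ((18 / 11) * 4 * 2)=-55 / 144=-0.38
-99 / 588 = -33 / 196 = -0.17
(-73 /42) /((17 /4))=-146 /357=-0.41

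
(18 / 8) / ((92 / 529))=207 / 16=12.94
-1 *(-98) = 98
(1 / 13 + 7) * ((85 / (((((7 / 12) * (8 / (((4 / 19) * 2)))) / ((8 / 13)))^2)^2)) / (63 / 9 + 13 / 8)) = 77007421440 / 116177847402253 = 0.00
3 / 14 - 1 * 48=-669 / 14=-47.79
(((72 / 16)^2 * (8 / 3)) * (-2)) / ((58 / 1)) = -54 / 29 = -1.86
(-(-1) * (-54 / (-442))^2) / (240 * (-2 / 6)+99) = 729 / 927979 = 0.00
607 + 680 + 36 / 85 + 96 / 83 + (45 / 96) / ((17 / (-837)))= 285699531 / 225760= 1265.50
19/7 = 2.71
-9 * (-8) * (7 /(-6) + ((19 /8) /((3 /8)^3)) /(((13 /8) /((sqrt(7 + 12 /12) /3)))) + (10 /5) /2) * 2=-24 + 311296 * sqrt(2) /117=3738.73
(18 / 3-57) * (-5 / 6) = 42.50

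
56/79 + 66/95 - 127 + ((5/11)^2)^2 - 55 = -19839369391/109880705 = -180.55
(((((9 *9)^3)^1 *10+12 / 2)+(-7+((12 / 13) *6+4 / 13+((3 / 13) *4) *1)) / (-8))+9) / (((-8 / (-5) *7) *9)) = 921167005 / 17472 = 52722.47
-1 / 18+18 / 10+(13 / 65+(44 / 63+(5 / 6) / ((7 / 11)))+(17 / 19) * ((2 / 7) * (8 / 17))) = 1625 / 399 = 4.07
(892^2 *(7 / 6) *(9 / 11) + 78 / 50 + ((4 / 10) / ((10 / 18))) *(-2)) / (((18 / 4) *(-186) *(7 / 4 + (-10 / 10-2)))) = 278482444 / 383625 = 725.92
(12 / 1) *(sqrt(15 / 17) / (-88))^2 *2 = 45 / 16456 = 0.00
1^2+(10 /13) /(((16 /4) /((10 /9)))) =142 /117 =1.21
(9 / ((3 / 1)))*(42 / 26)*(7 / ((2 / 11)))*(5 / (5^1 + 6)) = 2205 / 26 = 84.81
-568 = -568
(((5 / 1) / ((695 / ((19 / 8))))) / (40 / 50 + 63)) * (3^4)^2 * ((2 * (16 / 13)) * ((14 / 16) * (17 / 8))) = 74172105 / 9222928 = 8.04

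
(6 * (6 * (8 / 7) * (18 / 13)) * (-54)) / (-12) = 23328 / 91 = 256.35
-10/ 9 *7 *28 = -1960/ 9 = -217.78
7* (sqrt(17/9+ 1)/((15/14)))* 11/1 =1078* sqrt(26)/45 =122.15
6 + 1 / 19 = 115 / 19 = 6.05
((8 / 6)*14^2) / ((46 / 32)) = 12544 / 69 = 181.80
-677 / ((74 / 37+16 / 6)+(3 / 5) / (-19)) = -192945 / 1321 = -146.06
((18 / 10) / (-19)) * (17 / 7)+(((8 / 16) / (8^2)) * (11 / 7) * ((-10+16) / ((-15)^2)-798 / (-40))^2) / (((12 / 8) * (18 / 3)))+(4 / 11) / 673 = 32138621482123 / 102083224320000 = 0.31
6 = 6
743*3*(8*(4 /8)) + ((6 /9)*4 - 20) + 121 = 27059 /3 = 9019.67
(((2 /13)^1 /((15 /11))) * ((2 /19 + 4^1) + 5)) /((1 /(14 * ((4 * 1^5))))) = 213136 /3705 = 57.53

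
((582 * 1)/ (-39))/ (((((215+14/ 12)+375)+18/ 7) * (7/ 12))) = -13968/ 324181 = -0.04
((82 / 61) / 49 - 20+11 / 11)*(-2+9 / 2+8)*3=-510381 / 854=-597.64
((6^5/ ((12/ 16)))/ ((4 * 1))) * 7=18144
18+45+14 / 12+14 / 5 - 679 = -612.03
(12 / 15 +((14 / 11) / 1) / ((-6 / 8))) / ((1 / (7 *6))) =-2072 / 55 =-37.67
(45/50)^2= 81/100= 0.81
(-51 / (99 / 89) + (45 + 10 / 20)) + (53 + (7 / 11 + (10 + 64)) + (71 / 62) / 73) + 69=14659754 / 74679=196.30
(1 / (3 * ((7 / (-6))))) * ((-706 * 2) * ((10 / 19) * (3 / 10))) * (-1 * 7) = -8472 / 19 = -445.89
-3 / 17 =-0.18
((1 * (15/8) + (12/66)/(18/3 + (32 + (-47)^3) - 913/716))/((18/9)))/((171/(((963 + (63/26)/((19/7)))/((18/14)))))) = 18384452859563/4472926086816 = 4.11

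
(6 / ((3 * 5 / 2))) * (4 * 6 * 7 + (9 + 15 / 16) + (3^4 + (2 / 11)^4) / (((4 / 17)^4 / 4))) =19843475177 / 234256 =84708.50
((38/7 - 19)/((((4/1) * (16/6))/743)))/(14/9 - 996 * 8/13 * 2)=0.77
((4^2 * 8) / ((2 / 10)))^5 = 107374182400000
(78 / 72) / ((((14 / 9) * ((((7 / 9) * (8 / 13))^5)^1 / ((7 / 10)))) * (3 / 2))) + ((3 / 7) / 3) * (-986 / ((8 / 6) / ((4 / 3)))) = -2817961933279 / 22029271040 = -127.92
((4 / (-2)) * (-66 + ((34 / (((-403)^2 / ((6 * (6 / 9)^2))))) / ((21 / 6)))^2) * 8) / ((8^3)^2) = 383859871640425 / 95290305142136832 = 0.00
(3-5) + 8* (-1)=-10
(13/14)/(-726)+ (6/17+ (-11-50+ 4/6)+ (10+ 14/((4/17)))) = 1644653/172788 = 9.52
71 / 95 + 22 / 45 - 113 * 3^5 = -23476388 / 855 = -27457.76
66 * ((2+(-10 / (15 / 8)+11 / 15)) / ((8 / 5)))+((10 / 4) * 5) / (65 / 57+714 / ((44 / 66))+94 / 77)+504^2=1196159605755 / 4710982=253908.76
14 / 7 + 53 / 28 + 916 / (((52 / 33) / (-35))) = -7404443 / 364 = -20341.88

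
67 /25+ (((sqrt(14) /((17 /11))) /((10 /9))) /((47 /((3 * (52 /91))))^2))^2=32408546895397 /12092703462175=2.68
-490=-490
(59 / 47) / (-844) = -59 / 39668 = -0.00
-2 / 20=-1 / 10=-0.10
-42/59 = -0.71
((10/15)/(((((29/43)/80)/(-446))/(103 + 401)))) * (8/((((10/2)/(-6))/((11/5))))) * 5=54437289984/29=1877147930.48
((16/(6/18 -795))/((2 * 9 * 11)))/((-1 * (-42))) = -1/413028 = -0.00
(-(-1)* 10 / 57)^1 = 0.18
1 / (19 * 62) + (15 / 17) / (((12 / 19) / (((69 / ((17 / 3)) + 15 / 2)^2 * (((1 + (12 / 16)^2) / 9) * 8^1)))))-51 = 64842122059 / 92600224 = 700.24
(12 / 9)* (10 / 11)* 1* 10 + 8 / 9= 1288 / 99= 13.01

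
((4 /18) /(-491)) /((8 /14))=-7 /8838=-0.00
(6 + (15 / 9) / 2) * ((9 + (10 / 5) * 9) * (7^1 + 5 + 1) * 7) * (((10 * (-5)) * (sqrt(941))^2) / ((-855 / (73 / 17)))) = 1281467915 / 323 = 3967392.93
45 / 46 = 0.98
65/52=5/4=1.25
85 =85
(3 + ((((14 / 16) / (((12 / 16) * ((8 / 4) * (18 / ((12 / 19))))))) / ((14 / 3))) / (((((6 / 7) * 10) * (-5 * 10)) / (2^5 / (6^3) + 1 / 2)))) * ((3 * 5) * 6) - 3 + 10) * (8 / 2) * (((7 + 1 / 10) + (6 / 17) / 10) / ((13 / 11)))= 10951280593 / 45349200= 241.49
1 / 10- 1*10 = -99 / 10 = -9.90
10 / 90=1 / 9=0.11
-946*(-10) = 9460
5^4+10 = 635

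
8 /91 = 0.09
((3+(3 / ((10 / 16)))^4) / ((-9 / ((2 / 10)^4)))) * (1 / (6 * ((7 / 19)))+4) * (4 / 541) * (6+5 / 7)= -1954972426 / 93195703125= -0.02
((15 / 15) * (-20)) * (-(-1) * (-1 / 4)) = 5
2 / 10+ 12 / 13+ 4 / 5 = 25 / 13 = 1.92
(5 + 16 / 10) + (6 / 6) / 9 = 302 / 45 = 6.71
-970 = -970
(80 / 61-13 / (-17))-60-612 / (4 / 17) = -2658.92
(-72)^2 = 5184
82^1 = 82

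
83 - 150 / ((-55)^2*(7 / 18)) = 70193 / 847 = 82.87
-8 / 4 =-2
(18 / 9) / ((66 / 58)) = 58 / 33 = 1.76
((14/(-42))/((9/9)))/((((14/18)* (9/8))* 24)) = -1/63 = -0.02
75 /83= 0.90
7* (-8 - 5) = -91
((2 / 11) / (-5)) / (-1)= 2 / 55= 0.04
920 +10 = 930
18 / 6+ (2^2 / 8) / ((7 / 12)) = 27 / 7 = 3.86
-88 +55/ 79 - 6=-7371/ 79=-93.30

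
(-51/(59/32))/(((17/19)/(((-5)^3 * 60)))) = 13680000/59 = 231864.41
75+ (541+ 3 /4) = 616.75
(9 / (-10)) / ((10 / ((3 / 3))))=-9 / 100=-0.09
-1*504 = -504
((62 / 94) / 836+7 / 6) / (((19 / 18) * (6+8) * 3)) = 137615 / 5225836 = 0.03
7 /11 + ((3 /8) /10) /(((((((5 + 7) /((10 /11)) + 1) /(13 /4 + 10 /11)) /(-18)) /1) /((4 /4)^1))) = 10963 /24992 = 0.44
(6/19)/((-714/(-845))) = 845/2261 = 0.37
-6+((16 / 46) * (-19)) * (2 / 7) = -7.89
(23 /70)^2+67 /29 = 343641 /142100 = 2.42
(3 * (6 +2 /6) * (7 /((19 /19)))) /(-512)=-133 /512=-0.26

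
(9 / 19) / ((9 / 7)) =7 / 19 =0.37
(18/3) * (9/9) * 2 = 12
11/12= 0.92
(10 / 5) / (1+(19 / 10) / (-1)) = -20 / 9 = -2.22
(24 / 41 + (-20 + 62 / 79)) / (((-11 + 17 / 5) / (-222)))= -33489810 / 61541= -544.19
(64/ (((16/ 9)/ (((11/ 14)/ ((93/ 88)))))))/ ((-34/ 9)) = -26136/ 3689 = -7.08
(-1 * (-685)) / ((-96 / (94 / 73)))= -32195 / 3504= -9.19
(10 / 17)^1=10 / 17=0.59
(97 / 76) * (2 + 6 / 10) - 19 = -5959 / 380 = -15.68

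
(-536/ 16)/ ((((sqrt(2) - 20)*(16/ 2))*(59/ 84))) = 1407*sqrt(2)/ 93928 +7035/ 23482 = 0.32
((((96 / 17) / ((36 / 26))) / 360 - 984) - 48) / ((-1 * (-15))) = -2368414 / 34425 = -68.80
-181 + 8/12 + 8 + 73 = -298/3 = -99.33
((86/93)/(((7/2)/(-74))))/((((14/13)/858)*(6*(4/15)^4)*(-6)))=16636888125/194432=85566.62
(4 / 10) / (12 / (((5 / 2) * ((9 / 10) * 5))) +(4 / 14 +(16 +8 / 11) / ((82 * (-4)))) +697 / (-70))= -37884 / 819787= -0.05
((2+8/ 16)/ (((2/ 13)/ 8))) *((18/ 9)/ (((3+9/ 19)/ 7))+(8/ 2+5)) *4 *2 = 447200/ 33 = 13551.52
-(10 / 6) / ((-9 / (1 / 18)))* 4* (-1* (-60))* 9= 200 / 9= 22.22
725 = 725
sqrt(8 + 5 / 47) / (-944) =-sqrt(17907) / 44368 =-0.00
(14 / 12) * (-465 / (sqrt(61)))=-1085 * sqrt(61) / 122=-69.46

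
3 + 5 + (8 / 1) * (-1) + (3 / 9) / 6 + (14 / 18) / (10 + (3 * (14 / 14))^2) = 11 / 114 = 0.10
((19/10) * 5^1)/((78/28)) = 133/39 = 3.41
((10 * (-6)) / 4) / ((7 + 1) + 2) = -3 / 2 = -1.50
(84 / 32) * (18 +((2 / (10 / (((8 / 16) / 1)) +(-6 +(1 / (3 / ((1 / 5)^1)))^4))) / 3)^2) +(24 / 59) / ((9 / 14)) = 17031537797670151 / 355648209840708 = 47.89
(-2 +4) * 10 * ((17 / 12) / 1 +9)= 625 / 3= 208.33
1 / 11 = 0.09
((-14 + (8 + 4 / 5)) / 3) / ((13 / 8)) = -16 / 15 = -1.07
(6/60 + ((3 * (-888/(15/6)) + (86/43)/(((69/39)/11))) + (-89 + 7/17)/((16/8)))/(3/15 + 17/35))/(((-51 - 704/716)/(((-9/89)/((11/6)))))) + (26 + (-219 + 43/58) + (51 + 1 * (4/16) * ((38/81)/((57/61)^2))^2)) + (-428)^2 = 72546210624966478397695853/396338333334749774100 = 183041.12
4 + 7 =11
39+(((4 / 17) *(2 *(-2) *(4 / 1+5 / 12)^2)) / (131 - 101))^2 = 829546381 / 21068100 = 39.37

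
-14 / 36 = -7 / 18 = -0.39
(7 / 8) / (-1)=-7 / 8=-0.88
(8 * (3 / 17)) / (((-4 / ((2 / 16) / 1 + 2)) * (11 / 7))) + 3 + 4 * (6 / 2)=639 / 44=14.52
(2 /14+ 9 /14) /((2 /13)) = 143 /28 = 5.11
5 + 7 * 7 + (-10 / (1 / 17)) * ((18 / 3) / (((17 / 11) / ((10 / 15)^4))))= -2062 / 27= -76.37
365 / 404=0.90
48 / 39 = 16 / 13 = 1.23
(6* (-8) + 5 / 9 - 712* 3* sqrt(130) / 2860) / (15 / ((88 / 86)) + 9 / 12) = -3.63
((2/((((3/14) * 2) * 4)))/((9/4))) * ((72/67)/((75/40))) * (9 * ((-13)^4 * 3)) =76771968/335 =229170.05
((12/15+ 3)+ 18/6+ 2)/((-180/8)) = -88/225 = -0.39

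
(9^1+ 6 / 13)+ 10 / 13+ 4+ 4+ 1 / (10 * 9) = 21343 / 1170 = 18.24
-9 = -9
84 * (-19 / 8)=-399 / 2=-199.50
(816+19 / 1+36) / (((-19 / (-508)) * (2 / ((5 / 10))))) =110617 / 19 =5821.95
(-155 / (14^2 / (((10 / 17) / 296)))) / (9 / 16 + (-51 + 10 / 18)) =6975 / 221387243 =0.00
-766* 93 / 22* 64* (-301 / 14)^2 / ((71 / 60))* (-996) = 62972249160960 / 781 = 80630280615.83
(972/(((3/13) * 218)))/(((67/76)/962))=21083.65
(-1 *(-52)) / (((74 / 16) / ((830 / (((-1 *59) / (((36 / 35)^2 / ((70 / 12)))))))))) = -536979456 / 18719225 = -28.69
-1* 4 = -4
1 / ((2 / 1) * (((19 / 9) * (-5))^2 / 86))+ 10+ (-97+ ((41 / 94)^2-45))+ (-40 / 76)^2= -131.15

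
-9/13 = -0.69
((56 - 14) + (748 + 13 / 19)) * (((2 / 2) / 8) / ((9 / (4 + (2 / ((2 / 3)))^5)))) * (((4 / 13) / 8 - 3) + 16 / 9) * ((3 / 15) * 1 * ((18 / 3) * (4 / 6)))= -4161371 / 1620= -2568.75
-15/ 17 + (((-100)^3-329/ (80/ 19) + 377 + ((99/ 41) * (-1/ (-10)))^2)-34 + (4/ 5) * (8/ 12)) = -34283327198521/ 34292400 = -999735.43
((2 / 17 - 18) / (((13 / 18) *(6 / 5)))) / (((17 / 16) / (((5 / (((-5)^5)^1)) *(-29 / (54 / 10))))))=-141056 / 845325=-0.17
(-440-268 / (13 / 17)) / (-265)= 10276 / 3445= 2.98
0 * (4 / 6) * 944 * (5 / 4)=0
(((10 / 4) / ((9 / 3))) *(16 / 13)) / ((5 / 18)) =48 / 13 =3.69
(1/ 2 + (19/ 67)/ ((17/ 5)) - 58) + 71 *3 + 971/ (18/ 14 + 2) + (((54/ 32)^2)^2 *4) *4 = 62327055621/ 107302912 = 580.85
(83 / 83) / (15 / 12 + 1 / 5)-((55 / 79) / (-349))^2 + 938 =20693076548377 / 22044641189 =938.69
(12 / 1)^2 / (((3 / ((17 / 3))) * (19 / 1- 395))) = -34 / 47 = -0.72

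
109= 109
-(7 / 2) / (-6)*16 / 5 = 28 / 15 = 1.87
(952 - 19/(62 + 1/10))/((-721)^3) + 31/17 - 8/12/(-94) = 340441234071478/185970549215619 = 1.83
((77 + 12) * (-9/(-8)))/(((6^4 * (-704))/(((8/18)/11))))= -89/20072448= -0.00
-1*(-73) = 73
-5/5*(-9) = 9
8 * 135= 1080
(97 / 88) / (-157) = -97 / 13816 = -0.01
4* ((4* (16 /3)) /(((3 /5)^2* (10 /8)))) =5120 /27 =189.63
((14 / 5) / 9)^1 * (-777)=-3626 / 15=-241.73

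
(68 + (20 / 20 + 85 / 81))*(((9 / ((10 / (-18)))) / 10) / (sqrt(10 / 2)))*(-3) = 152.25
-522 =-522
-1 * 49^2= -2401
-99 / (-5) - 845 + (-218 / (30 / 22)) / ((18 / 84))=-70706 / 45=-1571.24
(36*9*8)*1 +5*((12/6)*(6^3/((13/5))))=44496/13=3422.77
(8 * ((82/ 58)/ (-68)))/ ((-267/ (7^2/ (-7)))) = -574/ 131631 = -0.00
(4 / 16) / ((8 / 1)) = 1 / 32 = 0.03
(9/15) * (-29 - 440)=-1407/5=-281.40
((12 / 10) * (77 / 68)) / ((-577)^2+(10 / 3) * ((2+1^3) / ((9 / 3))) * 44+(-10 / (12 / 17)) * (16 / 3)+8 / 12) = 2079 / 509491190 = 0.00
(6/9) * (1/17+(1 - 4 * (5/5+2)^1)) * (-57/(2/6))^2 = -3625884/17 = -213287.29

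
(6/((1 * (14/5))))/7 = 15/49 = 0.31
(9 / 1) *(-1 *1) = -9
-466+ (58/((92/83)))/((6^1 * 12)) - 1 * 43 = -1683401/3312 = -508.27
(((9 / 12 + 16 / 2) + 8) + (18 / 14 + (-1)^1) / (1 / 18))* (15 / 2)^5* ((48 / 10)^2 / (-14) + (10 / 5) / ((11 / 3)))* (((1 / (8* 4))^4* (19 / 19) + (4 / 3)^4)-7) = 79386726964944375 / 36171677696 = 2194720.62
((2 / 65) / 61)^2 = 4 / 15721225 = 0.00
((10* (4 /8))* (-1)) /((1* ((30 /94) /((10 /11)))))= -470 /33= -14.24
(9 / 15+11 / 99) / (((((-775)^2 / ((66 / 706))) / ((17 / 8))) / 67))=50116 / 3180309375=0.00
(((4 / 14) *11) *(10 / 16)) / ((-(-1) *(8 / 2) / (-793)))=-43615 / 112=-389.42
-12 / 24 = -1 / 2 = -0.50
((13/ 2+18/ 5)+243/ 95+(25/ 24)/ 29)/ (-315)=-167863/ 4165560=-0.04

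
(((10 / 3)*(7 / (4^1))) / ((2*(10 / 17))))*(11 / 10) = 1309 / 240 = 5.45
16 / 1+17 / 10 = 177 / 10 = 17.70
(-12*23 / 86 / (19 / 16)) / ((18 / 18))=-2208 / 817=-2.70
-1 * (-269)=269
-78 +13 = -65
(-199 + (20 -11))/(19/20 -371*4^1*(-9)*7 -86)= -3800/1868139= -0.00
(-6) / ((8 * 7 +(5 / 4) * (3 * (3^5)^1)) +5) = -24 / 3889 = -0.01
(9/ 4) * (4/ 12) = 3/ 4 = 0.75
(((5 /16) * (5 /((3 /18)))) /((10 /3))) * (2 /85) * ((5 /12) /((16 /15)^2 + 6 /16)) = 0.02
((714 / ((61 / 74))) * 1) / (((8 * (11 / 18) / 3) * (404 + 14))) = 356643 / 280478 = 1.27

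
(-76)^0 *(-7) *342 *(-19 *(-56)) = -2547216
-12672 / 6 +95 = -2017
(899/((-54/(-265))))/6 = 735.29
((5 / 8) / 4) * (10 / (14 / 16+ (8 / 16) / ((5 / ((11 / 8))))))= 125 / 81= 1.54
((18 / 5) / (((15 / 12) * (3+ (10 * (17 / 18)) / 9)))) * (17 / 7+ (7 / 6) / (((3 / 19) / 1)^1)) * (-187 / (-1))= 18736839 / 14350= 1305.70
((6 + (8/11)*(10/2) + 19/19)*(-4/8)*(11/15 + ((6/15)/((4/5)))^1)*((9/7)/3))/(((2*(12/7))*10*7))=-1443/123200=-0.01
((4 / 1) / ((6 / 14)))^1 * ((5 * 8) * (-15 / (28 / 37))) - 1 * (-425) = -6975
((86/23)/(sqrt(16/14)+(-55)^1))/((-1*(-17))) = -33110/8276297-172*sqrt(14)/8276297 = -0.00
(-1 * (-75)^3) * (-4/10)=-168750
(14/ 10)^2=49/ 25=1.96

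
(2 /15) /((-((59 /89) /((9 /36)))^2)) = -7921 /417720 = -0.02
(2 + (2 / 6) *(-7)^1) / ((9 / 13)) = -13 / 27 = -0.48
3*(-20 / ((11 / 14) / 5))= -4200 / 11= -381.82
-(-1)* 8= 8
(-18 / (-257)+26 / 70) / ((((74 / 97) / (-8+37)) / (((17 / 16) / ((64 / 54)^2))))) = 138435052239 / 10905681920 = 12.69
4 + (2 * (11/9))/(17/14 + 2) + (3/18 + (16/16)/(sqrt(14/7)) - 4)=sqrt(2)/2 + 751/810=1.63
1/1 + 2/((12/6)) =2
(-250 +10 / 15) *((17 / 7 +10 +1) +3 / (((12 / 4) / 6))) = -101728 / 21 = -4844.19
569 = 569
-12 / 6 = -2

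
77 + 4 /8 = 155 /2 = 77.50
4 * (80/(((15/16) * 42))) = 512/63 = 8.13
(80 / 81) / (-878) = -40 / 35559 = -0.00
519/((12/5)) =865/4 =216.25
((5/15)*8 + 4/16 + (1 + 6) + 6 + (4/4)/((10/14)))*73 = 75847/60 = 1264.12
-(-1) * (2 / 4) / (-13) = -1 / 26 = -0.04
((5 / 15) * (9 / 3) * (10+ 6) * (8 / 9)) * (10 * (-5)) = -6400 / 9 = -711.11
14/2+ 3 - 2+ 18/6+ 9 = 20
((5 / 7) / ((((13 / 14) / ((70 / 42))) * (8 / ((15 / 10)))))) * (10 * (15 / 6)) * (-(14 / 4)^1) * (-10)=21875 / 104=210.34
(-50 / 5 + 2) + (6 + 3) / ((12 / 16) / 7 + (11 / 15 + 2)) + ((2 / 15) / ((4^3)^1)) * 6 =-459927 / 95440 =-4.82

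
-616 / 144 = -77 / 18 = -4.28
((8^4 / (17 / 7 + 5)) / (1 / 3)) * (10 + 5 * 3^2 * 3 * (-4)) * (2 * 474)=-10804469760 / 13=-831113058.46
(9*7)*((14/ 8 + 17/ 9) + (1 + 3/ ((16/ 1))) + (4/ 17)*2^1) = 90769/ 272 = 333.71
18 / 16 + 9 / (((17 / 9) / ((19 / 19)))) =801 / 136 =5.89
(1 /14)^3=1 /2744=0.00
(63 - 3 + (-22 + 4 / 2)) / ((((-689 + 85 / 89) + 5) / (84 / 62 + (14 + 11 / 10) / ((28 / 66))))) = -28542834 / 13191647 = -2.16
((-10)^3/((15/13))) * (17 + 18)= -91000/3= -30333.33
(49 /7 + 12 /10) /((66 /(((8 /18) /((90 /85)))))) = 697 /13365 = 0.05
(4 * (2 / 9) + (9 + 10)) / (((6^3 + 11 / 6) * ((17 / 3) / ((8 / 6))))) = 1432 / 66657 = 0.02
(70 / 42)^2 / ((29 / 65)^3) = 6865625 / 219501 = 31.28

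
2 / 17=0.12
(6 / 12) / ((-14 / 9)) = -9 / 28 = -0.32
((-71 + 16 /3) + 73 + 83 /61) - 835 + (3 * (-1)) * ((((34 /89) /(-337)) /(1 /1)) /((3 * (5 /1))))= -22676801288 /27443595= -826.31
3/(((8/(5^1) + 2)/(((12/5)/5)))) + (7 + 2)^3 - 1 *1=3642/5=728.40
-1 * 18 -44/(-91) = -1594/91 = -17.52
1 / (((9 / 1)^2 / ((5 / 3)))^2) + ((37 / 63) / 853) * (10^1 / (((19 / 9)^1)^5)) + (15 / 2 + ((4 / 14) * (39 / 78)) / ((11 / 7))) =145806776730815017 / 19206591693967062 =7.59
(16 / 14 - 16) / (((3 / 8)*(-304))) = 52 / 399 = 0.13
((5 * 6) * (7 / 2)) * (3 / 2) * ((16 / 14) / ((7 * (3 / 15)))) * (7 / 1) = 900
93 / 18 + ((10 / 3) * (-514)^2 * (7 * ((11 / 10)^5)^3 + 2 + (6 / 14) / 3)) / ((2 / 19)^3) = 33174662728125944559452603 / 1400000000000000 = 23696187662.95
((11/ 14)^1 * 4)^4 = 97.57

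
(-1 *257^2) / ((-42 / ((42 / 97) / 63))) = 66049 / 6111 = 10.81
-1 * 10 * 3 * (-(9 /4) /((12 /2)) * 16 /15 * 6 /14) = 36 /7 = 5.14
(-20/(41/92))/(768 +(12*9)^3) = -23/645996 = -0.00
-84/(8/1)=-21/2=-10.50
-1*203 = -203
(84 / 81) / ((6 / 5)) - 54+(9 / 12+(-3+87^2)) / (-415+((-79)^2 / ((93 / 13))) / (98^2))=-2142430050799 / 30017405007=-71.37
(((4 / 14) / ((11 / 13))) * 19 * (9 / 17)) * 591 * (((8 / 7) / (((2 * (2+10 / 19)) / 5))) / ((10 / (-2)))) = -8320689 / 18326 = -454.04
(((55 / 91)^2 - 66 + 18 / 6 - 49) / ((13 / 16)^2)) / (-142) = 118329216 / 99363719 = 1.19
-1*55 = -55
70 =70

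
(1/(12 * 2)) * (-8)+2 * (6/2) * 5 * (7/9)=23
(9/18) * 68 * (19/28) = 323/14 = 23.07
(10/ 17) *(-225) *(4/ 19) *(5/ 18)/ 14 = -1250/ 2261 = -0.55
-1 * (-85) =85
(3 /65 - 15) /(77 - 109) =243 /520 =0.47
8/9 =0.89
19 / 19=1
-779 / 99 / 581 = -779 / 57519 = -0.01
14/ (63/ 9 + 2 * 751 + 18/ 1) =14/ 1527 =0.01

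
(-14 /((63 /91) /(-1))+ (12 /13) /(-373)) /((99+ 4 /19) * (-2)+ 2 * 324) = 8382895 /186390711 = 0.04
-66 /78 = -11 /13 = -0.85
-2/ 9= -0.22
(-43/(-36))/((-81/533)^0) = 43/36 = 1.19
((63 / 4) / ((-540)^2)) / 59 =7 / 7646400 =0.00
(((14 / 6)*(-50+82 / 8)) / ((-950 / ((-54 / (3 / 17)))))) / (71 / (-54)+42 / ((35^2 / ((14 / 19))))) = 1532601 / 66154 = 23.17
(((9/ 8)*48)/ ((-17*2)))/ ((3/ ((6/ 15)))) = -18/ 85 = -0.21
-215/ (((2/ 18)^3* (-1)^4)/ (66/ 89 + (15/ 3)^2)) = -359079885/ 89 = -4034605.45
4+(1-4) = 1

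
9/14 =0.64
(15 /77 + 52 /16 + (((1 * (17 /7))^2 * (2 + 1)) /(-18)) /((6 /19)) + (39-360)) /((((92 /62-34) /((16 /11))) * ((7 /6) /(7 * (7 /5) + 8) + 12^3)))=209355679 /25220916567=0.01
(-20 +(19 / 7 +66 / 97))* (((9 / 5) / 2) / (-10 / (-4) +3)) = -1845 / 679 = -2.72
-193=-193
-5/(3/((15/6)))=-25/6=-4.17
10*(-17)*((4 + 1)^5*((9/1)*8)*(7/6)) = -44625000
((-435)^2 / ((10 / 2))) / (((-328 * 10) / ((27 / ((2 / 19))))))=-3882897 / 1312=-2959.53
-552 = -552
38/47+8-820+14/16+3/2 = -304115/376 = -808.82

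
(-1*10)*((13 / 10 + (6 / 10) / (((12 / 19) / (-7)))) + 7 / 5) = 79 / 2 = 39.50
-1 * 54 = -54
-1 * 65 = -65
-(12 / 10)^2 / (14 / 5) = -18 / 35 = -0.51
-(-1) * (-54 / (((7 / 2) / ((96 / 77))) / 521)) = -5401728 / 539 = -10021.76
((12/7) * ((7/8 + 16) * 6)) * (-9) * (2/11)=-21870/77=-284.03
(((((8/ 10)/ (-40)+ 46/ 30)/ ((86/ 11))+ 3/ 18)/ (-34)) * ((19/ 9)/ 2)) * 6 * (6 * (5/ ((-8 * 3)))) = 29431/ 350880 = 0.08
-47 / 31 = -1.52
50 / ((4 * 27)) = 25 / 54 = 0.46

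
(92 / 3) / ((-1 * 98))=-46 / 147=-0.31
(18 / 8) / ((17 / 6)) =27 / 34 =0.79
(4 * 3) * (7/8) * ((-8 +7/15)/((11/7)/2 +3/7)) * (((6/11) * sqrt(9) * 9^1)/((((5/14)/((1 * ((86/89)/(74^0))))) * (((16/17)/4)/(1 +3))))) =-1079980776/24475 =-44125.87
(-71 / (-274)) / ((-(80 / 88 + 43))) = -781 / 132342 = -0.01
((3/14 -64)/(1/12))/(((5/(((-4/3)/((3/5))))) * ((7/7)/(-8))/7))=-57152/3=-19050.67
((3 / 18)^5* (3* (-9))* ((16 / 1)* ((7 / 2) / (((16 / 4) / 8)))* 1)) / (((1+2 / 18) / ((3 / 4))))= -21 / 80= -0.26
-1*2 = -2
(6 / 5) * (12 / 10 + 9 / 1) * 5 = 306 / 5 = 61.20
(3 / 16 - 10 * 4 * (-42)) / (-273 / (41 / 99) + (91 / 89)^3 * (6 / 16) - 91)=-777018946707 / 346749605566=-2.24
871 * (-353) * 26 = -7994038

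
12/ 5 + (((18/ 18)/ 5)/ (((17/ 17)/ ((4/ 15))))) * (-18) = 36/ 25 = 1.44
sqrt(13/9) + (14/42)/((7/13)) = 13/21 + sqrt(13)/3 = 1.82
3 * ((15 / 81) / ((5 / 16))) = 16 / 9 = 1.78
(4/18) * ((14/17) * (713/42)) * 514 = 1596.87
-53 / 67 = -0.79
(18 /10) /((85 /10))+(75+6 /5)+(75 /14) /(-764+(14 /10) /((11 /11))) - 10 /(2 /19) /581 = 1914213993 /25107334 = 76.24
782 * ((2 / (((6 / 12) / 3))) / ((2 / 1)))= 4692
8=8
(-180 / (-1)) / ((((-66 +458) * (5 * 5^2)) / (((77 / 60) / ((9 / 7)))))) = 11 / 3000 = 0.00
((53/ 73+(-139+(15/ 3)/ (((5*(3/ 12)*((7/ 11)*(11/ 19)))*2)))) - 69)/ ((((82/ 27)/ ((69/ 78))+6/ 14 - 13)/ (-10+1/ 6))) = -1259685459/ 5799704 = -217.20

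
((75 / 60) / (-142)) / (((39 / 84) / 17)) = -595 / 1846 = -0.32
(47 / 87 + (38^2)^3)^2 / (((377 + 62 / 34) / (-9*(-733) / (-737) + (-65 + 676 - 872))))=-5498293377100639141724245 / 851092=-6460280882796030442.92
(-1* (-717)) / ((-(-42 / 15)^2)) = -17925 / 196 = -91.45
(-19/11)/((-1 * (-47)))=-19/517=-0.04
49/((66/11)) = 8.17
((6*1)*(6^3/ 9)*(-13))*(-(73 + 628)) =1312272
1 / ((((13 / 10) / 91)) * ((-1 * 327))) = -0.21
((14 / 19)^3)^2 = 7529536 / 47045881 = 0.16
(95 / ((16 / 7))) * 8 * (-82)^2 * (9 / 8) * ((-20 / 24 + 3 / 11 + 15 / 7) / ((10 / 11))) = 70042227 / 16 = 4377639.19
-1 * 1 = -1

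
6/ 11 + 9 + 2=127/ 11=11.55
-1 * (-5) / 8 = 5 / 8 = 0.62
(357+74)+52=483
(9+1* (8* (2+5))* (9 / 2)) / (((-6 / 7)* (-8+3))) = 609 / 10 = 60.90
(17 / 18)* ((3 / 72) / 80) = 17 / 34560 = 0.00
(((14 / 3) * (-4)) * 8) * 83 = -37184 / 3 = -12394.67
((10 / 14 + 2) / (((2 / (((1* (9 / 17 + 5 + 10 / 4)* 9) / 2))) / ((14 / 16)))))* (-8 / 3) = -15561 / 136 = -114.42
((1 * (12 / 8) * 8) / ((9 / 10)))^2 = 1600 / 9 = 177.78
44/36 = 11/9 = 1.22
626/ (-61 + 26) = -626/ 35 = -17.89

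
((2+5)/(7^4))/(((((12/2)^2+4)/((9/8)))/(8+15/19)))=1503/2085440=0.00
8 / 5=1.60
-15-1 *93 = -108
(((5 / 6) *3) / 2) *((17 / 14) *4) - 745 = -10345 / 14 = -738.93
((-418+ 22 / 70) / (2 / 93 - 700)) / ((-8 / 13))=-0.97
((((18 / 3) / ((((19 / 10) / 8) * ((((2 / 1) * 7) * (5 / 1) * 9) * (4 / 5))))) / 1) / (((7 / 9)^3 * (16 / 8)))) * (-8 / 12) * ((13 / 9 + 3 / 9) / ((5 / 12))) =-6912 / 45619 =-0.15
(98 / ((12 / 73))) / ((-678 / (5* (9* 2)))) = -17885 / 226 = -79.14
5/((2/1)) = 5/2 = 2.50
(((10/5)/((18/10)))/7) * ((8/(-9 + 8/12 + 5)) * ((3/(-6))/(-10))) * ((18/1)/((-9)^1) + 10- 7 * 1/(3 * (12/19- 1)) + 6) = -0.39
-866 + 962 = 96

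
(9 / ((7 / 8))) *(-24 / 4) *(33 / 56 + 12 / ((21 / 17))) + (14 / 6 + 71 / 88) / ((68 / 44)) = -12671843 / 19992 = -633.85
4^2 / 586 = 8 / 293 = 0.03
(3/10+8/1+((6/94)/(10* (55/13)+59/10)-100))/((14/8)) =-180065022/3436405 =-52.40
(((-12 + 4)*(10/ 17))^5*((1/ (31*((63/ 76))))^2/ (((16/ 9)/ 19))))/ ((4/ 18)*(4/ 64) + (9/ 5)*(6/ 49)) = -899022848000000/ 5639406490741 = -159.42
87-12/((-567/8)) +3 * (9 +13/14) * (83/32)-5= 1928417/12096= 159.43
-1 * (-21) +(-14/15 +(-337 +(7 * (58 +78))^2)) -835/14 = 190244759/210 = 905927.42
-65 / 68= -0.96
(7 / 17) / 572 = 7 / 9724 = 0.00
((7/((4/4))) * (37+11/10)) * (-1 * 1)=-2667/10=-266.70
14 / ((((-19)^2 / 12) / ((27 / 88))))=567 / 3971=0.14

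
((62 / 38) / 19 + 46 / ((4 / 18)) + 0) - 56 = 54542 / 361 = 151.09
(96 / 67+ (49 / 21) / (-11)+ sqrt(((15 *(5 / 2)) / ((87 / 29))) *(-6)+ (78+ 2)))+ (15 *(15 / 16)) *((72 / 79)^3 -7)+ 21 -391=-7963395726379 / 17441747664+ sqrt(5)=-454.33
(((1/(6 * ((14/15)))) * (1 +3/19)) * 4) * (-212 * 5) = -116600/133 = -876.69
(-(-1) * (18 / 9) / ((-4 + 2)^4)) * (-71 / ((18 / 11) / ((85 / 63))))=-7.32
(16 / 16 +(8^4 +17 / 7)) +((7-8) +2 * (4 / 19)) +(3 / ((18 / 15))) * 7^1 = 1094949 / 266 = 4116.35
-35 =-35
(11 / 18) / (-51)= -11 / 918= -0.01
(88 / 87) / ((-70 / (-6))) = 88 / 1015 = 0.09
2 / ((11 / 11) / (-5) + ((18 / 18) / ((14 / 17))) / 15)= -84 / 5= -16.80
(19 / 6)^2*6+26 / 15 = 619 / 10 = 61.90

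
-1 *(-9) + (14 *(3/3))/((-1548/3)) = 2315/258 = 8.97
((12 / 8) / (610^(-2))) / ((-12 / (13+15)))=-1302350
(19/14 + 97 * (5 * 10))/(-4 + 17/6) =-203757/49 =-4158.31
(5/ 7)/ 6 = 5/ 42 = 0.12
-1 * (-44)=44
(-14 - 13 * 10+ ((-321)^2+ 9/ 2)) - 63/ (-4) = 411669/ 4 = 102917.25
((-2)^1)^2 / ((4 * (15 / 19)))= 19 / 15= 1.27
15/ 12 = 5/ 4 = 1.25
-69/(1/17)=-1173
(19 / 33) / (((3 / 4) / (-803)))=-5548 / 9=-616.44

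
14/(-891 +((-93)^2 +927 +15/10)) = 28/17373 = 0.00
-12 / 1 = -12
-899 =-899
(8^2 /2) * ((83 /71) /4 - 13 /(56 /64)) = -231640 /497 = -466.08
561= 561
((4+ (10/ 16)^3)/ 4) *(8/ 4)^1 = 2173/ 1024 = 2.12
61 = 61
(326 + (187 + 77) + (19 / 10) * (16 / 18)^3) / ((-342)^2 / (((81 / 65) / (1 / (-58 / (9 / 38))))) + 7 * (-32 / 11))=-687577066 / 469333845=-1.47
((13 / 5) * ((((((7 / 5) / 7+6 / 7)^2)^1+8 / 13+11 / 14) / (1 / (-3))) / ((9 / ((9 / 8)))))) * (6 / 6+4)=-240657 / 19600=-12.28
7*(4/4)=7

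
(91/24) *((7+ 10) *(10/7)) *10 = 5525/6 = 920.83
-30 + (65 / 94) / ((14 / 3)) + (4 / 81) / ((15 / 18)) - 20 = -8846147 / 177660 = -49.79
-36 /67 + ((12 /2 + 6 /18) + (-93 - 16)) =-103.20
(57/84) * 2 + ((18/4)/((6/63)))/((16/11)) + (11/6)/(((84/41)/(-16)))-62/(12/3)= 16225/4032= 4.02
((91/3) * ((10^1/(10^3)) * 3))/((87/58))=91/150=0.61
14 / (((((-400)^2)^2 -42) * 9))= 7 / 115199999811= 0.00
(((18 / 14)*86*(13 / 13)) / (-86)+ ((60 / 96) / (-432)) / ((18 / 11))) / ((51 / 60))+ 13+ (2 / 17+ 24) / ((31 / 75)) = 4006555429 / 57371328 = 69.84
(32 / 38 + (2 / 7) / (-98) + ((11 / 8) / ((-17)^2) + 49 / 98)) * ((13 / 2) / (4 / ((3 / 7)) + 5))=789737013 / 1295788144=0.61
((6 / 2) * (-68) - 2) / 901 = -206 / 901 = -0.23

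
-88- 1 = -89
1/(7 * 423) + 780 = 2309581/2961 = 780.00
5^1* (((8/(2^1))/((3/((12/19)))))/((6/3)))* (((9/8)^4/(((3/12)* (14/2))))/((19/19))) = 1.93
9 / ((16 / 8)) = 4.50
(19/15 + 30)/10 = 469/150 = 3.13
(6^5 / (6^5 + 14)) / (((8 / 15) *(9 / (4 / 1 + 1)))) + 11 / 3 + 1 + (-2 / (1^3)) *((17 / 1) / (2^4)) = 66959 / 18696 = 3.58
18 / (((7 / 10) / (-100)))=-18000 / 7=-2571.43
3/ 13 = 0.23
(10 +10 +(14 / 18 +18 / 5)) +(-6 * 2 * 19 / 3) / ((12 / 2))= 11.71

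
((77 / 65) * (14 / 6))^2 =290521 / 38025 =7.64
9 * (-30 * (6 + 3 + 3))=-3240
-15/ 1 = -15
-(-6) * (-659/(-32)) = 1977/16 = 123.56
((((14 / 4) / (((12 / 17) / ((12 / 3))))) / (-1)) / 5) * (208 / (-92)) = 3094 / 345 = 8.97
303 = 303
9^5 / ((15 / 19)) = 373977 / 5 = 74795.40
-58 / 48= -29 / 24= -1.21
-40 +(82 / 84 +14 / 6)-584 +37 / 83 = -2162173 / 3486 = -620.24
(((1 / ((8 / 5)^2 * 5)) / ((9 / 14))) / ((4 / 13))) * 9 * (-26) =-5915 / 64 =-92.42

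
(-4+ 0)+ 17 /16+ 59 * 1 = 897 /16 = 56.06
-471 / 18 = -157 / 6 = -26.17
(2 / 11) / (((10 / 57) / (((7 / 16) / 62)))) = 399 / 54560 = 0.01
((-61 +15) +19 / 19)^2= 2025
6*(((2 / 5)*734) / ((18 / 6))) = 2936 / 5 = 587.20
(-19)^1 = -19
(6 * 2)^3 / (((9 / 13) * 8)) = 312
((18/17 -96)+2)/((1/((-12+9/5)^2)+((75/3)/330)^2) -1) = 117002160/1239559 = 94.39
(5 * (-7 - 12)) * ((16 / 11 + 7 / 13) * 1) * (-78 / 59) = 162450 / 649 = 250.31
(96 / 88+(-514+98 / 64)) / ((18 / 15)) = -900025 / 2112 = -426.15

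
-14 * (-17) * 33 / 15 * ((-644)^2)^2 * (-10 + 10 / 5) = -720498522086604.80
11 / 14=0.79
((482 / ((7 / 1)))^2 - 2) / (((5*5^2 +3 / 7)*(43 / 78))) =9056814 / 132139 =68.54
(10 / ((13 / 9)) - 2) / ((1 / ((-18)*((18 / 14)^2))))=-93312 / 637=-146.49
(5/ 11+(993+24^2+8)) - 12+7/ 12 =206717/ 132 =1566.04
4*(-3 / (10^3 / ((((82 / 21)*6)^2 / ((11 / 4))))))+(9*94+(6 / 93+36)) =1837299344 / 2088625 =879.67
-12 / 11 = -1.09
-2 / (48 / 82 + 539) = -82 / 22123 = -0.00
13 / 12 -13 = -143 / 12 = -11.92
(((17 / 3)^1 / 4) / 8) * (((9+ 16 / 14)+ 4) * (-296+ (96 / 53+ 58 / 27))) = -39074585 / 53424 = -731.41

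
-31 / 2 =-15.50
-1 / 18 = -0.06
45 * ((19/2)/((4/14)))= 5985/4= 1496.25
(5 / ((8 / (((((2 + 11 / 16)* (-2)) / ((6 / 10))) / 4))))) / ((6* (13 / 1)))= -1075 / 59904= -0.02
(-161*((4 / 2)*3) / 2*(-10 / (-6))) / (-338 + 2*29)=23 / 8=2.88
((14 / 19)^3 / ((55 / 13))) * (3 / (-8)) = -0.04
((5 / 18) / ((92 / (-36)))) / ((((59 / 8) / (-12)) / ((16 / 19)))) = 3840 / 25783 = 0.15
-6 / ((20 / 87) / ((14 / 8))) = -1827 / 40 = -45.68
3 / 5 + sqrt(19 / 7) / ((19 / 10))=3 / 5 + 10* sqrt(133) / 133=1.47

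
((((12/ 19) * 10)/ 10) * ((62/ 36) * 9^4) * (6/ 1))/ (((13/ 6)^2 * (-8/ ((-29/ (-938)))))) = -35.25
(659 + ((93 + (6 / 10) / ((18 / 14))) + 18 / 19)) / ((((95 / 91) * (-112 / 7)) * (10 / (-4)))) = 19539793 / 1083000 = 18.04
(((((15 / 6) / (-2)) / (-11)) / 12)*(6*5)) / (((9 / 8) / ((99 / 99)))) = 0.25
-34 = -34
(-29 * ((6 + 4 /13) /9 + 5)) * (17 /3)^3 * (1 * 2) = -190064318 /3159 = -60165.98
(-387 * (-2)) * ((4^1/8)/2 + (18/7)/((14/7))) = 16641/14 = 1188.64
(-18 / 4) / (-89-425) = 9 / 1028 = 0.01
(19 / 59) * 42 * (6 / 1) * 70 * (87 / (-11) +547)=1987498800 / 649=3062401.85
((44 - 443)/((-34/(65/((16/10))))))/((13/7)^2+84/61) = 15503943/156944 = 98.79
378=378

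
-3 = -3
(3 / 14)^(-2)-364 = -3080 / 9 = -342.22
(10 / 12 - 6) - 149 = -925 / 6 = -154.17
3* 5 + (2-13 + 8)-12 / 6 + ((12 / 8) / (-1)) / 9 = 59 / 6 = 9.83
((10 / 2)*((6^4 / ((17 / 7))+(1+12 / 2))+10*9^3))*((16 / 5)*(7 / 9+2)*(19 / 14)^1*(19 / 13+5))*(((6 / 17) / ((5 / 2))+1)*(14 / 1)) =549566086720 / 11271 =48759301.46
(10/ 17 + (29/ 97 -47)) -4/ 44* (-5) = -828195/ 18139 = -45.66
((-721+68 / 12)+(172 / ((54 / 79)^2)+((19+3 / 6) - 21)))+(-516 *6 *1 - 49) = -5093827 / 1458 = -3493.71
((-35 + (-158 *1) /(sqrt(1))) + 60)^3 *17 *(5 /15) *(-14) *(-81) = -15118045362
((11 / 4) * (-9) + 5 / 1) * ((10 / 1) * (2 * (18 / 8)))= -888.75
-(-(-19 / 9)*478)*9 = -9082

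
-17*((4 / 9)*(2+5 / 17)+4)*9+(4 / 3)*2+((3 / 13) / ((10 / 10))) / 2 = -59687 / 78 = -765.22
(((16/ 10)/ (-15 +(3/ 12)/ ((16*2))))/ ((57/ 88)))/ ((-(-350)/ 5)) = -45056/ 19142025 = -0.00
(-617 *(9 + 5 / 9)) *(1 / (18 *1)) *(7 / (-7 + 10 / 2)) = 185717 / 162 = 1146.40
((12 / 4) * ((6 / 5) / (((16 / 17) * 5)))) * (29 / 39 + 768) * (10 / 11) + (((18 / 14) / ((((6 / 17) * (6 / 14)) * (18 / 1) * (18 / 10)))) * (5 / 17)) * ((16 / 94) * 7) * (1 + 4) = 5826026017 / 10888020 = 535.09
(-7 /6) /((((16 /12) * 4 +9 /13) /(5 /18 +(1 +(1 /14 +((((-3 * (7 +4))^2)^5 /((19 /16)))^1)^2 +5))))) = -245908006407284907023009461899078632 /763515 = -322073576036207418351976700000.00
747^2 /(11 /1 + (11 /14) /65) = 507788190 /10021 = 50672.41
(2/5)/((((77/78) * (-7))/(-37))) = 5772/2695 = 2.14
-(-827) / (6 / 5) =4135 / 6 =689.17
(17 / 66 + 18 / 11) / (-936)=-125 / 61776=-0.00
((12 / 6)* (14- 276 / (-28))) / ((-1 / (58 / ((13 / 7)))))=-1490.15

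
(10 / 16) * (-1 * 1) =-5 / 8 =-0.62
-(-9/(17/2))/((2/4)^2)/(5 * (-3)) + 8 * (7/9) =4544/765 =5.94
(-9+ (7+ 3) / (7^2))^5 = -14872581271151 / 282475249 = -52650.92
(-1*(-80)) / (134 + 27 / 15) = 400 / 679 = 0.59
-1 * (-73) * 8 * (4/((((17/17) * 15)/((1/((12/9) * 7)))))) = 584/35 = 16.69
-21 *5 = -105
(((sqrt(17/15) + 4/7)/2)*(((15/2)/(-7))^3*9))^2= 61509375*sqrt(255)/26353376 + 65999559375/1475789056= 81.99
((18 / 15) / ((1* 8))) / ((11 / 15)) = 9 / 44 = 0.20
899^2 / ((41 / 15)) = 12123015 / 41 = 295683.29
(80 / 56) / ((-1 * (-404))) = 5 / 1414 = 0.00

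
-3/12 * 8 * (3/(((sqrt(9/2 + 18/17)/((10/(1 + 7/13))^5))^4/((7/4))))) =-5492434530940551037813489/891813888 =-6158722806232583.63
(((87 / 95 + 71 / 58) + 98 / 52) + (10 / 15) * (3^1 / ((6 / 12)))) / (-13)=-287399 / 465595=-0.62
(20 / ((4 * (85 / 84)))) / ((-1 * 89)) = -84 / 1513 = -0.06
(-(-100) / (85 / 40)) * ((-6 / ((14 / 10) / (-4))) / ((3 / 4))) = 128000 / 119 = 1075.63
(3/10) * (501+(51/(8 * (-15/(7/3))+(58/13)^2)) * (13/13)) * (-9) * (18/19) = -4525379037/3542740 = -1277.37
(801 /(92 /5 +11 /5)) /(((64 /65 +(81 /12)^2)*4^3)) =260325 /19944508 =0.01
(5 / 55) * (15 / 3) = 5 / 11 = 0.45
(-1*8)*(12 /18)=-16 /3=-5.33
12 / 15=4 / 5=0.80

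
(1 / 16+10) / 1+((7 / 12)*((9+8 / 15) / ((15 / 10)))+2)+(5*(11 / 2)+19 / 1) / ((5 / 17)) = 375559 / 2160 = 173.87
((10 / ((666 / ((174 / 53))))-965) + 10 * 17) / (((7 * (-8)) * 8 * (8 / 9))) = 14030085 / 7028224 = 2.00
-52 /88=-13 /22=-0.59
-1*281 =-281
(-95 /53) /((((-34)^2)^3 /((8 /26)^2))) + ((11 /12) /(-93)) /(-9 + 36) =-1189101488249 /3257272296560178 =-0.00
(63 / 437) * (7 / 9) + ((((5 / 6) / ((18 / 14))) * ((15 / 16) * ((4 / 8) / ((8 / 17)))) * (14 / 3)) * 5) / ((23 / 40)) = 9934211 / 377568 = 26.31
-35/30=-7/6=-1.17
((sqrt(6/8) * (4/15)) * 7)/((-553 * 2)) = -sqrt(3)/1185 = -0.00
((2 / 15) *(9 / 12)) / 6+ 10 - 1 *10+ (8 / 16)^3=17 / 120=0.14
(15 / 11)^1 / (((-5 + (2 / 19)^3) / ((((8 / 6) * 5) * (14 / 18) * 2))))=-9602600 / 3394413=-2.83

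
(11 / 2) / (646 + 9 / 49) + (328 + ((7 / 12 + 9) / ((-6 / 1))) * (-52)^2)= -2274538417 / 569934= -3990.88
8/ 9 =0.89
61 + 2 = 63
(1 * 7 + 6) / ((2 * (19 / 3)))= 39 / 38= 1.03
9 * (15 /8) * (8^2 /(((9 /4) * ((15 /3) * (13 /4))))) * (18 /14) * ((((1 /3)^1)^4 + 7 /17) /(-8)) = -9344 /4641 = -2.01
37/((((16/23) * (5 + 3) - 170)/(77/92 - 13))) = 41403/15128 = 2.74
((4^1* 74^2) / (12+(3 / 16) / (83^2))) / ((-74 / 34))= -1109294336 / 1322691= -838.66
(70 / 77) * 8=80 / 11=7.27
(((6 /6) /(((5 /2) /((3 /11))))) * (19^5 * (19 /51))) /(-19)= -4952198 /935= -5296.47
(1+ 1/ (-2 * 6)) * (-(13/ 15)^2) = -1859/ 2700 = -0.69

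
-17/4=-4.25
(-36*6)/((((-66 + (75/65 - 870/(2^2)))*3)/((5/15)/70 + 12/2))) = 131144/85645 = 1.53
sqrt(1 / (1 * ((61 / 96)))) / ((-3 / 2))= -8 * sqrt(366) / 183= -0.84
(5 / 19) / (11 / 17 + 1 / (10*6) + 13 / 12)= 850 / 5643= 0.15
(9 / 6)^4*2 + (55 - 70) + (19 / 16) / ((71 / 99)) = -3657 / 1136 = -3.22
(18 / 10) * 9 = 81 / 5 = 16.20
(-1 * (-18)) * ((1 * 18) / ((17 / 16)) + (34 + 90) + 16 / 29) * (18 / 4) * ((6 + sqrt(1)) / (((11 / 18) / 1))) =711929736 / 5423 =131279.69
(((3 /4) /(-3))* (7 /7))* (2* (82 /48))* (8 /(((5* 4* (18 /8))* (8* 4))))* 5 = -41 /1728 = -0.02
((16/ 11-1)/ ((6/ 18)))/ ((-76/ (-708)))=2655/ 209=12.70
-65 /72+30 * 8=17215 /72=239.10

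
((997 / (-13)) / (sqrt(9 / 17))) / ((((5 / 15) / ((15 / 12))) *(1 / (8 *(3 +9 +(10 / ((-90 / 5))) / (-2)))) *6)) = -84745 *sqrt(17) / 54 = -6470.60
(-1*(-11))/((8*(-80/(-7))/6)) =231/320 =0.72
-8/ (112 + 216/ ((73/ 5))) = -73/ 1157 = -0.06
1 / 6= 0.17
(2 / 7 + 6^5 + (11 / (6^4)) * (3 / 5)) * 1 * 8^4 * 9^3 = 812695797504 / 35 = 23219879928.69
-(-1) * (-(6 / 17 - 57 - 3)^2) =-1028196 / 289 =-3557.77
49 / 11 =4.45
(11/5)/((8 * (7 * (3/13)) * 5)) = 143/4200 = 0.03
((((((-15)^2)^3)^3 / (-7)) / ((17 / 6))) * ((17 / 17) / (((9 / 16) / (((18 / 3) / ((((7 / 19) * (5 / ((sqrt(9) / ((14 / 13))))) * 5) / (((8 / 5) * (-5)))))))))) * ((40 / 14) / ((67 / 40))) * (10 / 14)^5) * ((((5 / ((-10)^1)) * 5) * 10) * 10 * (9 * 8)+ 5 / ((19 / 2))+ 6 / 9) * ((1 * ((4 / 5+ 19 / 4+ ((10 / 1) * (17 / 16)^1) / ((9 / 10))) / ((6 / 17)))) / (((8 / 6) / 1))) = -1094694887697199013671875000000000000 / 2703691669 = -404888952482546934116352800.00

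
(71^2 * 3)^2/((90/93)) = 2363286333/10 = 236328633.30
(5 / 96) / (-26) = -5 / 2496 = -0.00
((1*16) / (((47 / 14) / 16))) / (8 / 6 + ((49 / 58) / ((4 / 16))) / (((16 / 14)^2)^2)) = 638582784 / 27754205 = 23.01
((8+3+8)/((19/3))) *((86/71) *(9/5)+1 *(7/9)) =9451/1065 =8.87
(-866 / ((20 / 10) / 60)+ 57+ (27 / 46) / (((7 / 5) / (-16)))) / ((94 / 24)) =-50096196 / 7567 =-6620.35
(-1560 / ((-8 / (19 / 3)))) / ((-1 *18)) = -1235 / 18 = -68.61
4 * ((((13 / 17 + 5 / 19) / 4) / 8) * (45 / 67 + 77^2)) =16487452 / 21641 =761.86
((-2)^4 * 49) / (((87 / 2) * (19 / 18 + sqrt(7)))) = -178752 / 55303 + 169344 * sqrt(7) / 55303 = 4.87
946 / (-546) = -473 / 273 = -1.73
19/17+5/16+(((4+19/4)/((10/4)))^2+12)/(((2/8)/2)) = 53157/272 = 195.43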